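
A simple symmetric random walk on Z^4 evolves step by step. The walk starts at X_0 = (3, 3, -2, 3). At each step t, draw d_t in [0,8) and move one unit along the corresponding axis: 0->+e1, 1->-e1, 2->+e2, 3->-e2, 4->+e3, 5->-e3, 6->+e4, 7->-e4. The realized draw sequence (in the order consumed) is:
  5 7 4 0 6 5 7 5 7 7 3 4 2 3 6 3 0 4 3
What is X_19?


t=0: X=(3, 3, -2, 3), d=5 → -e3, X_1=(3, 3, -3, 3)
t=1: X=(3, 3, -3, 3), d=7 → -e4, X_2=(3, 3, -3, 2)
t=2: X=(3, 3, -3, 2), d=4 → +e3, X_3=(3, 3, -2, 2)
t=3: X=(3, 3, -2, 2), d=0 → +e1, X_4=(4, 3, -2, 2)
t=4: X=(4, 3, -2, 2), d=6 → +e4, X_5=(4, 3, -2, 3)
t=5: X=(4, 3, -2, 3), d=5 → -e3, X_6=(4, 3, -3, 3)
t=6: X=(4, 3, -3, 3), d=7 → -e4, X_7=(4, 3, -3, 2)
t=7: X=(4, 3, -3, 2), d=5 → -e3, X_8=(4, 3, -4, 2)
t=8: X=(4, 3, -4, 2), d=7 → -e4, X_9=(4, 3, -4, 1)
t=9: X=(4, 3, -4, 1), d=7 → -e4, X_10=(4, 3, -4, 0)
t=10: X=(4, 3, -4, 0), d=3 → -e2, X_11=(4, 2, -4, 0)
t=11: X=(4, 2, -4, 0), d=4 → +e3, X_12=(4, 2, -3, 0)
t=12: X=(4, 2, -3, 0), d=2 → +e2, X_13=(4, 3, -3, 0)
t=13: X=(4, 3, -3, 0), d=3 → -e2, X_14=(4, 2, -3, 0)
t=14: X=(4, 2, -3, 0), d=6 → +e4, X_15=(4, 2, -3, 1)
t=15: X=(4, 2, -3, 1), d=3 → -e2, X_16=(4, 1, -3, 1)
t=16: X=(4, 1, -3, 1), d=0 → +e1, X_17=(5, 1, -3, 1)
t=17: X=(5, 1, -3, 1), d=4 → +e3, X_18=(5, 1, -2, 1)
t=18: X=(5, 1, -2, 1), d=3 → -e2, X_19=(5, 0, -2, 1)

(5, 0, -2, 1)


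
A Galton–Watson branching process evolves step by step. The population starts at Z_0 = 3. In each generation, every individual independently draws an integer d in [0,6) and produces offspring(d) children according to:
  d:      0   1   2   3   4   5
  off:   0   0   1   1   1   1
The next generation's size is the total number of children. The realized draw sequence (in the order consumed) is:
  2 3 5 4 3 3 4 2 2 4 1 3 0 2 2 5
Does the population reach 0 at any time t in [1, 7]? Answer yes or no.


no

gen 0: Z_0=3, draws=[2, 3, 5], offspring=[1, 1, 1], Z_1=3
gen 1: Z_1=3, draws=[4, 3, 3], offspring=[1, 1, 1], Z_2=3
gen 2: Z_2=3, draws=[4, 2, 2], offspring=[1, 1, 1], Z_3=3
gen 3: Z_3=3, draws=[4, 1, 3], offspring=[1, 0, 1], Z_4=2
gen 4: Z_4=2, draws=[0, 2], offspring=[0, 1], Z_5=1
gen 5: Z_5=1, draws=[2], offspring=[1], Z_6=1
gen 6: Z_6=1, draws=[5], offspring=[1], Z_7=1


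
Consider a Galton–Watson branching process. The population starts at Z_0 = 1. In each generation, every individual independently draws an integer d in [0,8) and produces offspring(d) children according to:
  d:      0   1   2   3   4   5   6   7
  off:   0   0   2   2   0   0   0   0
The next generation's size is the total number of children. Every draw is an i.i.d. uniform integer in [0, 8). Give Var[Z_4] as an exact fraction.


Outcome values over d=0..7: [0, 0, 2, 2, 0, 0, 0, 0]
Σy = 4, Σy² = 8, M = 8
μ = 4/8 = 1/2,  σ² = 8/8 − (1/2)² = 3/4
V_0 = 0, E_0 = 1
V_1 = 3/4·E_0 + (1/2)²·V_0 = 3/4;  E_1 = 1/2
V_2 = 3/4·E_1 + (1/2)²·V_1 = 9/16;  E_2 = 1/4
V_3 = 3/4·E_2 + (1/2)²·V_2 = 21/64;  E_3 = 1/8
V_4 = 3/4·E_3 + (1/2)²·V_3 = 45/256;  E_4 = 1/16

45/256


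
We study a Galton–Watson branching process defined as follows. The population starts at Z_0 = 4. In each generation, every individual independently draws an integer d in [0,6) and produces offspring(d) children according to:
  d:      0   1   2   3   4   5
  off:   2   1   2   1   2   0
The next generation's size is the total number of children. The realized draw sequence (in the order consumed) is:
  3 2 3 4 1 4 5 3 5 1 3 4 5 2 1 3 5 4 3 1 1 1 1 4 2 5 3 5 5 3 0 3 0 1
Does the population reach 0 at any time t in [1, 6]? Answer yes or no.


gen 0: Z_0=4, draws=[3, 2, 3, 4], offspring=[1, 2, 1, 2], Z_1=6
gen 1: Z_1=6, draws=[1, 4, 5, 3, 5, 1], offspring=[1, 2, 0, 1, 0, 1], Z_2=5
gen 2: Z_2=5, draws=[3, 4, 5, 2, 1], offspring=[1, 2, 0, 2, 1], Z_3=6
gen 3: Z_3=6, draws=[3, 5, 4, 3, 1, 1], offspring=[1, 0, 2, 1, 1, 1], Z_4=6
gen 4: Z_4=6, draws=[1, 1, 4, 2, 5, 3], offspring=[1, 1, 2, 2, 0, 1], Z_5=7
gen 5: Z_5=7, draws=[5, 5, 3, 0, 3, 0, 1], offspring=[0, 0, 1, 2, 1, 2, 1], Z_6=7

no


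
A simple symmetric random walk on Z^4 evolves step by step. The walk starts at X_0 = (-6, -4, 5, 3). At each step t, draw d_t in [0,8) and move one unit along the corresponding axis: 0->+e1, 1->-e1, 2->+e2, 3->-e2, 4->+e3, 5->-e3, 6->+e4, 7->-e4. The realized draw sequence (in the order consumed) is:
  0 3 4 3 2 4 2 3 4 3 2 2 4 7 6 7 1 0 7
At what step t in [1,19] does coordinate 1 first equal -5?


1

t=0: X=(-6, -4, 5, 3), d=0 → +e1, X_1=(-5, -4, 5, 3)
t=1: X=(-5, -4, 5, 3), d=3 → -e2, X_2=(-5, -5, 5, 3)
t=2: X=(-5, -5, 5, 3), d=4 → +e3, X_3=(-5, -5, 6, 3)
t=3: X=(-5, -5, 6, 3), d=3 → -e2, X_4=(-5, -6, 6, 3)
t=4: X=(-5, -6, 6, 3), d=2 → +e2, X_5=(-5, -5, 6, 3)
t=5: X=(-5, -5, 6, 3), d=4 → +e3, X_6=(-5, -5, 7, 3)
t=6: X=(-5, -5, 7, 3), d=2 → +e2, X_7=(-5, -4, 7, 3)
t=7: X=(-5, -4, 7, 3), d=3 → -e2, X_8=(-5, -5, 7, 3)
t=8: X=(-5, -5, 7, 3), d=4 → +e3, X_9=(-5, -5, 8, 3)
t=9: X=(-5, -5, 8, 3), d=3 → -e2, X_10=(-5, -6, 8, 3)
t=10: X=(-5, -6, 8, 3), d=2 → +e2, X_11=(-5, -5, 8, 3)
t=11: X=(-5, -5, 8, 3), d=2 → +e2, X_12=(-5, -4, 8, 3)
t=12: X=(-5, -4, 8, 3), d=4 → +e3, X_13=(-5, -4, 9, 3)
t=13: X=(-5, -4, 9, 3), d=7 → -e4, X_14=(-5, -4, 9, 2)
t=14: X=(-5, -4, 9, 2), d=6 → +e4, X_15=(-5, -4, 9, 3)
t=15: X=(-5, -4, 9, 3), d=7 → -e4, X_16=(-5, -4, 9, 2)
t=16: X=(-5, -4, 9, 2), d=1 → -e1, X_17=(-6, -4, 9, 2)
t=17: X=(-6, -4, 9, 2), d=0 → +e1, X_18=(-5, -4, 9, 2)
t=18: X=(-5, -4, 9, 2), d=7 → -e4, X_19=(-5, -4, 9, 1)


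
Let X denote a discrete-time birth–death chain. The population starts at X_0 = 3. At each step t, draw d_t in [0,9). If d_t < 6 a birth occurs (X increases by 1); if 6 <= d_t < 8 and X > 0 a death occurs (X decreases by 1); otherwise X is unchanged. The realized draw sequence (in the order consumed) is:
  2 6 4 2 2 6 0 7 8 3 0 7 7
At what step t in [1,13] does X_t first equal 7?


11

t=0: X=3, d=2 → birth, X_1=4
t=1: X=4, d=6 → death, X_2=3
t=2: X=3, d=4 → birth, X_3=4
t=3: X=4, d=2 → birth, X_4=5
t=4: X=5, d=2 → birth, X_5=6
t=5: X=6, d=6 → death, X_6=5
t=6: X=5, d=0 → birth, X_7=6
t=7: X=6, d=7 → death, X_8=5
t=8: X=5, d=8 → hold, X_9=5
t=9: X=5, d=3 → birth, X_10=6
t=10: X=6, d=0 → birth, X_11=7
t=11: X=7, d=7 → death, X_12=6
t=12: X=6, d=7 → death, X_13=5


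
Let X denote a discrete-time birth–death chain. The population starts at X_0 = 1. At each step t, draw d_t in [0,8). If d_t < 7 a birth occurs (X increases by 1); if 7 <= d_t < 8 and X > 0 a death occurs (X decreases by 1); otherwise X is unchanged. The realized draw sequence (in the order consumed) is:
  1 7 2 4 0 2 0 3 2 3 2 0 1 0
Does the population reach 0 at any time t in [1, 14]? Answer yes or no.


t=0: X=1, d=1 → birth, X_1=2
t=1: X=2, d=7 → death, X_2=1
t=2: X=1, d=2 → birth, X_3=2
t=3: X=2, d=4 → birth, X_4=3
t=4: X=3, d=0 → birth, X_5=4
t=5: X=4, d=2 → birth, X_6=5
t=6: X=5, d=0 → birth, X_7=6
t=7: X=6, d=3 → birth, X_8=7
t=8: X=7, d=2 → birth, X_9=8
t=9: X=8, d=3 → birth, X_10=9
t=10: X=9, d=2 → birth, X_11=10
t=11: X=10, d=0 → birth, X_12=11
t=12: X=11, d=1 → birth, X_13=12
t=13: X=12, d=0 → birth, X_14=13

no


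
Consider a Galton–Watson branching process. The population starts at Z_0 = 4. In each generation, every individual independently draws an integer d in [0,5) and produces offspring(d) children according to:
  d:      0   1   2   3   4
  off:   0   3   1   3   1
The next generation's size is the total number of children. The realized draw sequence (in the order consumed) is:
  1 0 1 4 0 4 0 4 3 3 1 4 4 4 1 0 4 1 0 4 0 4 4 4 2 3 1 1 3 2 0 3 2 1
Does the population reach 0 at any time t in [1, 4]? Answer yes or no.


no

gen 0: Z_0=4, draws=[1, 0, 1, 4], offspring=[3, 0, 3, 1], Z_1=7
gen 1: Z_1=7, draws=[0, 4, 0, 4, 3, 3, 1], offspring=[0, 1, 0, 1, 3, 3, 3], Z_2=11
gen 2: Z_2=11, draws=[4, 4, 4, 1, 0, 4, 1, 0, 4, 0, 4], offspring=[1, 1, 1, 3, 0, 1, 3, 0, 1, 0, 1], Z_3=12
gen 3: Z_3=12, draws=[4, 4, 2, 3, 1, 1, 3, 2, 0, 3, 2, 1], offspring=[1, 1, 1, 3, 3, 3, 3, 1, 0, 3, 1, 3], Z_4=23


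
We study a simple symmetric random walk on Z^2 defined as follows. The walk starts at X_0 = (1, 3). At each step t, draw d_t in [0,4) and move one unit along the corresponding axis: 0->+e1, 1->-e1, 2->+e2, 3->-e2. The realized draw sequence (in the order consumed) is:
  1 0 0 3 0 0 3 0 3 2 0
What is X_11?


(6, 1)

t=0: X=(1, 3), d=1 → -e1, X_1=(0, 3)
t=1: X=(0, 3), d=0 → +e1, X_2=(1, 3)
t=2: X=(1, 3), d=0 → +e1, X_3=(2, 3)
t=3: X=(2, 3), d=3 → -e2, X_4=(2, 2)
t=4: X=(2, 2), d=0 → +e1, X_5=(3, 2)
t=5: X=(3, 2), d=0 → +e1, X_6=(4, 2)
t=6: X=(4, 2), d=3 → -e2, X_7=(4, 1)
t=7: X=(4, 1), d=0 → +e1, X_8=(5, 1)
t=8: X=(5, 1), d=3 → -e2, X_9=(5, 0)
t=9: X=(5, 0), d=2 → +e2, X_10=(5, 1)
t=10: X=(5, 1), d=0 → +e1, X_11=(6, 1)


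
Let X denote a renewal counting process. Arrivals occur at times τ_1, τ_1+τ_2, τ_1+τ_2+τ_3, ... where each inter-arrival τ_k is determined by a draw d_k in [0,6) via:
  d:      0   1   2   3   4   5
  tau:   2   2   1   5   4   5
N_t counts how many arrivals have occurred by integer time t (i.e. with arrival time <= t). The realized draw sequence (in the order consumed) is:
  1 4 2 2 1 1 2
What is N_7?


draw d_1=1: τ_1=2, arrival time A_1=2
draw d_2=4: τ_2=4, arrival time A_2=6
draw d_3=2: τ_3=1, arrival time A_3=7
draw d_4=2: τ_4=1, arrival time A_4=8
draw d_5=1: τ_5=2, arrival time A_5=10
draw d_6=1: τ_6=2, arrival time A_6=12
draw d_7=2: τ_7=1, arrival time A_7=13
N_t over t=0..7: 0:0 1:0 2:1 3:1 4:1 5:1 6:2 7:3

3


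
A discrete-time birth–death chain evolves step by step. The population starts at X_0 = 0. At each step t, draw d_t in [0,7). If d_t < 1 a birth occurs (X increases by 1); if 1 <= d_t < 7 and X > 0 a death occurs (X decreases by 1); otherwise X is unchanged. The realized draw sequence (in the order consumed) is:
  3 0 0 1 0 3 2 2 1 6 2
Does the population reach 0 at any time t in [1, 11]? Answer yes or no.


t=0: X=0, d=3 → hold, X_1=0
t=1: X=0, d=0 → birth, X_2=1
t=2: X=1, d=0 → birth, X_3=2
t=3: X=2, d=1 → death, X_4=1
t=4: X=1, d=0 → birth, X_5=2
t=5: X=2, d=3 → death, X_6=1
t=6: X=1, d=2 → death, X_7=0
t=7: X=0, d=2 → hold, X_8=0
t=8: X=0, d=1 → hold, X_9=0
t=9: X=0, d=6 → hold, X_10=0
t=10: X=0, d=2 → hold, X_11=0

yes


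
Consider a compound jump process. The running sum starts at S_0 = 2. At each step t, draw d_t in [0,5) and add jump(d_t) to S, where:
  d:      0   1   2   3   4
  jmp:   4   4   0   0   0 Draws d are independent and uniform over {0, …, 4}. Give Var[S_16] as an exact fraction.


1536/25

Outcome values over d=0..4: [4, 4, 0, 0, 0]
Σy = 8, Σy² = 32, M = 5
μ = 8/5 = 8/5,  σ² = 32/5 − (8/5)² = 96/25
Independent increments: Var[S_16] = 16·σ² = 16·(96/25) = 1536/25


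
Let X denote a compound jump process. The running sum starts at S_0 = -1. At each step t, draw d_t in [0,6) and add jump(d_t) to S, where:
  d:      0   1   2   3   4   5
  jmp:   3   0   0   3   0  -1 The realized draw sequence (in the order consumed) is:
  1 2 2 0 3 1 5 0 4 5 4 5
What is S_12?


5

t=0: S=-1, d=1, jump=0, S_1=-1
t=1: S=-1, d=2, jump=0, S_2=-1
t=2: S=-1, d=2, jump=0, S_3=-1
t=3: S=-1, d=0, jump=3, S_4=2
t=4: S=2, d=3, jump=3, S_5=5
t=5: S=5, d=1, jump=0, S_6=5
t=6: S=5, d=5, jump=-1, S_7=4
t=7: S=4, d=0, jump=3, S_8=7
t=8: S=7, d=4, jump=0, S_9=7
t=9: S=7, d=5, jump=-1, S_10=6
t=10: S=6, d=4, jump=0, S_11=6
t=11: S=6, d=5, jump=-1, S_12=5


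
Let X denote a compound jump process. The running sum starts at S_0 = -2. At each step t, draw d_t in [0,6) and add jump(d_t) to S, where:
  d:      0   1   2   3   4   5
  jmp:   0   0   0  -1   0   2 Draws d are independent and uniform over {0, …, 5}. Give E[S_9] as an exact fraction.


Outcome values over d=0..5: [0, 0, 0, -1, 0, 2]
Σy = 1, Σy² = 5, M = 6
μ = 1/6 = 1/6,  σ² = 5/6 − (1/6)² = 29/36
E[S_9] = -2 + 9·(1/6) = -1/2

-1/2


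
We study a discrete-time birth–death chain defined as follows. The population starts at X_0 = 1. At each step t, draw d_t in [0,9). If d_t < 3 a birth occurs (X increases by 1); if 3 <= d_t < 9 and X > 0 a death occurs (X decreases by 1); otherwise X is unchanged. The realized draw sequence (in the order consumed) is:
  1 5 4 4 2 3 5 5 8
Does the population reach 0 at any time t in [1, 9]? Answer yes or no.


yes

t=0: X=1, d=1 → birth, X_1=2
t=1: X=2, d=5 → death, X_2=1
t=2: X=1, d=4 → death, X_3=0
t=3: X=0, d=4 → hold, X_4=0
t=4: X=0, d=2 → birth, X_5=1
t=5: X=1, d=3 → death, X_6=0
t=6: X=0, d=5 → hold, X_7=0
t=7: X=0, d=5 → hold, X_8=0
t=8: X=0, d=8 → hold, X_9=0


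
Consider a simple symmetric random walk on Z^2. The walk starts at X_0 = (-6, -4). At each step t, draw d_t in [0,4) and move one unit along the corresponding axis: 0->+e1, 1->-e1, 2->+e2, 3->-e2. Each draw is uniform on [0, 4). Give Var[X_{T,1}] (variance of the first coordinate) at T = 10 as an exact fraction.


Outcome values over d=0..3: [1, -1, 0, 0]
Σy = 0, Σy² = 2, M = 4
μ = 0/4 = 0,  σ² = 2/4 − (0)² = 1/2
Independent increments: Var[X_10] = 10·σ² = 10·(1/2) = 5

5


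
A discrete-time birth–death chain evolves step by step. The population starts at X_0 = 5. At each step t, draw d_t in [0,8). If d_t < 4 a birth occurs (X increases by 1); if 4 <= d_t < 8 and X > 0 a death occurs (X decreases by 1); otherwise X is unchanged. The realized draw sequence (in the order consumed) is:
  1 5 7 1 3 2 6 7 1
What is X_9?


6

t=0: X=5, d=1 → birth, X_1=6
t=1: X=6, d=5 → death, X_2=5
t=2: X=5, d=7 → death, X_3=4
t=3: X=4, d=1 → birth, X_4=5
t=4: X=5, d=3 → birth, X_5=6
t=5: X=6, d=2 → birth, X_6=7
t=6: X=7, d=6 → death, X_7=6
t=7: X=6, d=7 → death, X_8=5
t=8: X=5, d=1 → birth, X_9=6


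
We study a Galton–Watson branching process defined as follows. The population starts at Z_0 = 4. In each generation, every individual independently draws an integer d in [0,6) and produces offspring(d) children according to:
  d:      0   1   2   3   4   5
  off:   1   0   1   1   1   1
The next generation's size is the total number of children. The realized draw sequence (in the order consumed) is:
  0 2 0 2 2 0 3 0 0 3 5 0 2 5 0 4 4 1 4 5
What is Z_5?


gen 0: Z_0=4, draws=[0, 2, 0, 2], offspring=[1, 1, 1, 1], Z_1=4
gen 1: Z_1=4, draws=[2, 0, 3, 0], offspring=[1, 1, 1, 1], Z_2=4
gen 2: Z_2=4, draws=[0, 3, 5, 0], offspring=[1, 1, 1, 1], Z_3=4
gen 3: Z_3=4, draws=[2, 5, 0, 4], offspring=[1, 1, 1, 1], Z_4=4
gen 4: Z_4=4, draws=[4, 1, 4, 5], offspring=[1, 0, 1, 1], Z_5=3

3


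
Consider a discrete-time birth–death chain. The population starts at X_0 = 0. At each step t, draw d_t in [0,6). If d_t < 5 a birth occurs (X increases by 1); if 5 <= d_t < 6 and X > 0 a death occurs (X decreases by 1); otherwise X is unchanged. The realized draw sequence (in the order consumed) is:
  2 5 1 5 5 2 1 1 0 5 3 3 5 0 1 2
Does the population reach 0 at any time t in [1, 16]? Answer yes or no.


t=0: X=0, d=2 → birth, X_1=1
t=1: X=1, d=5 → death, X_2=0
t=2: X=0, d=1 → birth, X_3=1
t=3: X=1, d=5 → death, X_4=0
t=4: X=0, d=5 → hold, X_5=0
t=5: X=0, d=2 → birth, X_6=1
t=6: X=1, d=1 → birth, X_7=2
t=7: X=2, d=1 → birth, X_8=3
t=8: X=3, d=0 → birth, X_9=4
t=9: X=4, d=5 → death, X_10=3
t=10: X=3, d=3 → birth, X_11=4
t=11: X=4, d=3 → birth, X_12=5
t=12: X=5, d=5 → death, X_13=4
t=13: X=4, d=0 → birth, X_14=5
t=14: X=5, d=1 → birth, X_15=6
t=15: X=6, d=2 → birth, X_16=7

yes


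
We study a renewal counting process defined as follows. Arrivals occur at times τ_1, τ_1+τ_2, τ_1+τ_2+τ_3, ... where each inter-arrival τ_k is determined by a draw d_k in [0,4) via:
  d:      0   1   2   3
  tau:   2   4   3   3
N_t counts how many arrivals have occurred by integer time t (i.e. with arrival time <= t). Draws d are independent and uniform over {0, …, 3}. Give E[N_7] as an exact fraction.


131/64

Inter-arrival values over d=0..3: [2, 4, 3, 3]
Each d has probability 1/4, so the pmf of τ is: f(2) = 1/4, f(3) = 1/2, f(4) = 1/4
Renewal equation for m(n) = E[N_n]: condition on τ_1 = k (if k <= n, one arrival plus a fresh copy on the remaining n−k steps): m(n) = F(n) + Σ_{k<=n} f(k)·m(n−k), where F(n) = P(τ <= n) and m(0) = 0
m(1) = F(1) = 0
m(2) = F(2) = 1/4
m(3) = F(3) = 3/4
m(4) = F(4) + f(2)·m(2) = 1 + 1/4·1/4 = 17/16
m(5) = F(5) + f(2)·m(3) + f(3)·m(2) = 1 + 1/4·3/4 + 1/2·1/4 = 21/16
m(6) = F(6) + f(2)·m(4) + f(3)·m(3) + f(4)·m(2) = 1 + 1/4·17/16 + 1/2·3/4 + 1/4·1/4 = 109/64
m(7) = F(7) + f(2)·m(5) + f(3)·m(4) + f(4)·m(3) = 1 + 1/4·21/16 + 1/2·17/16 + 1/4·3/4 = 131/64
E[N_7] = m(7) = 131/64


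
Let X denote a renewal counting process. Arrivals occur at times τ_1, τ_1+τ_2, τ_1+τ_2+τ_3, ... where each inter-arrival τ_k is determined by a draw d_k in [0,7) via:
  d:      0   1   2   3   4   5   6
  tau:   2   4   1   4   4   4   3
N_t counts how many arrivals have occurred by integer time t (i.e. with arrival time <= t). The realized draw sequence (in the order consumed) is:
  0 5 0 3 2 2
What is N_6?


2

draw d_1=0: τ_1=2, arrival time A_1=2
draw d_2=5: τ_2=4, arrival time A_2=6
draw d_3=0: τ_3=2, arrival time A_3=8
draw d_4=3: τ_4=4, arrival time A_4=12
draw d_5=2: τ_5=1, arrival time A_5=13
draw d_6=2: τ_6=1, arrival time A_6=14
N_t over t=0..6: 0:0 1:0 2:1 3:1 4:1 5:1 6:2


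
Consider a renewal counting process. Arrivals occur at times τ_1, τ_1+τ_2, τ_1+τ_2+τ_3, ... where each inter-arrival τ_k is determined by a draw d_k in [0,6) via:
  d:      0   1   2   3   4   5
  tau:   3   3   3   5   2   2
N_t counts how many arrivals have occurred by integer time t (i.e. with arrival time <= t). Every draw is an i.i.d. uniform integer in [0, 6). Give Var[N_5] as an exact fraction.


Inter-arrival values over d=0..5: [3, 3, 3, 5, 2, 2]
Each d has probability 1/6, so the pmf of τ is: f(2) = 1/3, f(3) = 1/2, f(5) = 1/6
Let p_n(j) = P(N_n = j), with p_0 = [1]. Condition on τ_1: p_n(0) = P(τ > n), and for j >= 1, p_n(j) = Σ_{k<=n} f(k)·p_{n−k}(j−1)
p_1 = [1]  (j = 0)
p_2 = [2/3, 1/3]  (j = 0..1)
p_3 = [1/6, 5/6]  (j = 0..1)
p_4 = [1/6, 13/18, 1/9]  (j = 0..2)
p_5 = [0, 5/9, 4/9]  (j = 0..2)
E[N_5] = Σ j·p_5(j) = 13/9;  E[N_5²] = Σ j²·p_5(j) = 7/3
Var[N_5] = 7/3 − (13/9)² = 20/81

20/81


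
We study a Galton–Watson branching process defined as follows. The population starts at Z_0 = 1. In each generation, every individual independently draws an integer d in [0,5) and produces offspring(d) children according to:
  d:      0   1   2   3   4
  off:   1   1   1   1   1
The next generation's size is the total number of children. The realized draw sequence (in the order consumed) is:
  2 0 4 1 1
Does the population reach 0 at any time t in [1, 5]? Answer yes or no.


no

gen 0: Z_0=1, draws=[2], offspring=[1], Z_1=1
gen 1: Z_1=1, draws=[0], offspring=[1], Z_2=1
gen 2: Z_2=1, draws=[4], offspring=[1], Z_3=1
gen 3: Z_3=1, draws=[1], offspring=[1], Z_4=1
gen 4: Z_4=1, draws=[1], offspring=[1], Z_5=1


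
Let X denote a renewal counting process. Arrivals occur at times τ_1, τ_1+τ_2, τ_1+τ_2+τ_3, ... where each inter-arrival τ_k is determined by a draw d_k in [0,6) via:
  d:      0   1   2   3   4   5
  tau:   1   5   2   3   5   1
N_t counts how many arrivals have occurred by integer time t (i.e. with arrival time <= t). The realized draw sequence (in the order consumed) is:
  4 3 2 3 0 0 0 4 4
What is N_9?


draw d_1=4: τ_1=5, arrival time A_1=5
draw d_2=3: τ_2=3, arrival time A_2=8
draw d_3=2: τ_3=2, arrival time A_3=10
draw d_4=3: τ_4=3, arrival time A_4=13
draw d_5=0: τ_5=1, arrival time A_5=14
draw d_6=0: τ_6=1, arrival time A_6=15
draw d_7=0: τ_7=1, arrival time A_7=16
draw d_8=4: τ_8=5, arrival time A_8=21
draw d_9=4: τ_9=5, arrival time A_9=26
N_t over t=0..9: 0:0 1:0 2:0 3:0 4:0 5:1 6:1 7:1 8:2 9:2

2


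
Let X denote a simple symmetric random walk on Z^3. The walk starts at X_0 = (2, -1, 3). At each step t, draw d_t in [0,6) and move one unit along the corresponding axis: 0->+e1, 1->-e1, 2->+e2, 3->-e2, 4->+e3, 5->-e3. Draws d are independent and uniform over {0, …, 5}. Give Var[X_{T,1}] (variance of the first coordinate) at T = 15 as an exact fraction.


5

Outcome values over d=0..5: [1, -1, 0, 0, 0, 0]
Σy = 0, Σy² = 2, M = 6
μ = 0/6 = 0,  σ² = 2/6 − (0)² = 1/3
Independent increments: Var[X_15] = 15·σ² = 15·(1/3) = 5


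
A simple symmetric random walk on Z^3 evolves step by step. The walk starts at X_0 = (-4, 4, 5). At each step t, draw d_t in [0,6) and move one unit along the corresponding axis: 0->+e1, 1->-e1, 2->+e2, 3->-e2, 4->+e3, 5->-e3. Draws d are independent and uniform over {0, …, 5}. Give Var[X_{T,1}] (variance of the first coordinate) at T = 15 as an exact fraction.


Outcome values over d=0..5: [1, -1, 0, 0, 0, 0]
Σy = 0, Σy² = 2, M = 6
μ = 0/6 = 0,  σ² = 2/6 − (0)² = 1/3
Independent increments: Var[X_15] = 15·σ² = 15·(1/3) = 5

5


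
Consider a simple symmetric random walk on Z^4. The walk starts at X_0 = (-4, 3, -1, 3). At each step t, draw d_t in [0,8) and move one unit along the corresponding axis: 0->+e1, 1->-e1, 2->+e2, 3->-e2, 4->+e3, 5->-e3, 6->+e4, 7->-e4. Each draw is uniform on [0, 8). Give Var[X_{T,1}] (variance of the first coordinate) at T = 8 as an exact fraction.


2

Outcome values over d=0..7: [1, -1, 0, 0, 0, 0, 0, 0]
Σy = 0, Σy² = 2, M = 8
μ = 0/8 = 0,  σ² = 2/8 − (0)² = 1/4
Independent increments: Var[X_8] = 8·σ² = 8·(1/4) = 2


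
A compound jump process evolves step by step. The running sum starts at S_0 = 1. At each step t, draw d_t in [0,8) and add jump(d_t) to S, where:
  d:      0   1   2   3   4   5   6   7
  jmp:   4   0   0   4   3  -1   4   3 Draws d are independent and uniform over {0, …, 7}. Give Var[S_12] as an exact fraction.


741/16

Outcome values over d=0..7: [4, 0, 0, 4, 3, -1, 4, 3]
Σy = 17, Σy² = 67, M = 8
μ = 17/8 = 17/8,  σ² = 67/8 − (17/8)² = 247/64
Independent increments: Var[S_12] = 12·σ² = 12·(247/64) = 741/16


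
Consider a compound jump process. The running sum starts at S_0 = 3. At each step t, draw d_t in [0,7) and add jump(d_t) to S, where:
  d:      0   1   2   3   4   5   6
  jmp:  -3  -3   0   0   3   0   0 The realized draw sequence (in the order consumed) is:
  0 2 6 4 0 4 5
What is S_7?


t=0: S=3, d=0, jump=-3, S_1=0
t=1: S=0, d=2, jump=0, S_2=0
t=2: S=0, d=6, jump=0, S_3=0
t=3: S=0, d=4, jump=3, S_4=3
t=4: S=3, d=0, jump=-3, S_5=0
t=5: S=0, d=4, jump=3, S_6=3
t=6: S=3, d=5, jump=0, S_7=3

3


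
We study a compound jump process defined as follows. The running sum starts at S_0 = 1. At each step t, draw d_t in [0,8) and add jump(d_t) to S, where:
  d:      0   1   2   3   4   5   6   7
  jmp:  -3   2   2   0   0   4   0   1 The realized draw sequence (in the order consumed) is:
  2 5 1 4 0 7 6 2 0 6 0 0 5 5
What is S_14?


8

t=0: S=1, d=2, jump=2, S_1=3
t=1: S=3, d=5, jump=4, S_2=7
t=2: S=7, d=1, jump=2, S_3=9
t=3: S=9, d=4, jump=0, S_4=9
t=4: S=9, d=0, jump=-3, S_5=6
t=5: S=6, d=7, jump=1, S_6=7
t=6: S=7, d=6, jump=0, S_7=7
t=7: S=7, d=2, jump=2, S_8=9
t=8: S=9, d=0, jump=-3, S_9=6
t=9: S=6, d=6, jump=0, S_10=6
t=10: S=6, d=0, jump=-3, S_11=3
t=11: S=3, d=0, jump=-3, S_12=0
t=12: S=0, d=5, jump=4, S_13=4
t=13: S=4, d=5, jump=4, S_14=8


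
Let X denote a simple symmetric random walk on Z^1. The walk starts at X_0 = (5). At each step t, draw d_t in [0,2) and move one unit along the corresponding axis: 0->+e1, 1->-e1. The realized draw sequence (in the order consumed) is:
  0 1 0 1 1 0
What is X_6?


t=0: X=(5), d=0 → +e1, X_1=(6)
t=1: X=(6), d=1 → -e1, X_2=(5)
t=2: X=(5), d=0 → +e1, X_3=(6)
t=3: X=(6), d=1 → -e1, X_4=(5)
t=4: X=(5), d=1 → -e1, X_5=(4)
t=5: X=(4), d=0 → +e1, X_6=(5)

(5)


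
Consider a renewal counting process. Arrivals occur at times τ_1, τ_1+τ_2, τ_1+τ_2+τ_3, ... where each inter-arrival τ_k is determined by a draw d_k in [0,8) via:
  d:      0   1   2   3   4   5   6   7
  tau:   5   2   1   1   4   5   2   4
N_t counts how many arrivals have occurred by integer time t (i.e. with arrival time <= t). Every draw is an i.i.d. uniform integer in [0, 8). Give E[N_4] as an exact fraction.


Inter-arrival values over d=0..7: [5, 2, 1, 1, 4, 5, 2, 4]
Each d has probability 1/8, so the pmf of τ is: f(1) = 1/4, f(2) = 1/4, f(4) = 1/4, f(5) = 1/4
Renewal equation for m(n) = E[N_n]: condition on τ_1 = k (if k <= n, one arrival plus a fresh copy on the remaining n−k steps): m(n) = F(n) + Σ_{k<=n} f(k)·m(n−k), where F(n) = P(τ <= n) and m(0) = 0
m(1) = F(1) = 1/4
m(2) = F(2) + f(1)·m(1) = 1/2 + 1/4·1/4 = 9/16
m(3) = F(3) + f(1)·m(2) + f(2)·m(1) = 1/2 + 1/4·9/16 + 1/4·1/4 = 45/64
m(4) = F(4) + f(1)·m(3) + f(2)·m(2) = 3/4 + 1/4·45/64 + 1/4·9/16 = 273/256
E[N_4] = m(4) = 273/256

273/256


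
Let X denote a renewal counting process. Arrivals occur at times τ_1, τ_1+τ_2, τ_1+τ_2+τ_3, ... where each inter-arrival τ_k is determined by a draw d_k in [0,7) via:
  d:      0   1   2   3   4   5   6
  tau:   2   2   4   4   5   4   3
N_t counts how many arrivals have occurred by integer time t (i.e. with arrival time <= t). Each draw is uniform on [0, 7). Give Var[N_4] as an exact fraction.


530/2401

Inter-arrival values over d=0..6: [2, 2, 4, 4, 5, 4, 3]
Each d has probability 1/7, so the pmf of τ is: f(2) = 2/7, f(3) = 1/7, f(4) = 3/7, f(5) = 1/7
Let p_n(j) = P(N_n = j), with p_0 = [1]. Condition on τ_1: p_n(0) = P(τ > n), and for j >= 1, p_n(j) = Σ_{k<=n} f(k)·p_{n−k}(j−1)
p_1 = [1]  (j = 0)
p_2 = [5/7, 2/7]  (j = 0..1)
p_3 = [4/7, 3/7]  (j = 0..1)
p_4 = [1/7, 38/49, 4/49]  (j = 0..2)
E[N_4] = Σ j·p_4(j) = 46/49;  E[N_4²] = Σ j²·p_4(j) = 54/49
Var[N_4] = 54/49 − (46/49)² = 530/2401


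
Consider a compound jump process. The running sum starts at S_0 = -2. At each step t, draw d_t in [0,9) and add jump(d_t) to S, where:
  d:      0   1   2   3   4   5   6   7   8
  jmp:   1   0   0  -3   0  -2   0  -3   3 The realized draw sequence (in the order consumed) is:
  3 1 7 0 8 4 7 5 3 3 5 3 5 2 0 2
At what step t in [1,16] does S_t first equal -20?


12

t=0: S=-2, d=3, jump=-3, S_1=-5
t=1: S=-5, d=1, jump=0, S_2=-5
t=2: S=-5, d=7, jump=-3, S_3=-8
t=3: S=-8, d=0, jump=1, S_4=-7
t=4: S=-7, d=8, jump=3, S_5=-4
t=5: S=-4, d=4, jump=0, S_6=-4
t=6: S=-4, d=7, jump=-3, S_7=-7
t=7: S=-7, d=5, jump=-2, S_8=-9
t=8: S=-9, d=3, jump=-3, S_9=-12
t=9: S=-12, d=3, jump=-3, S_10=-15
t=10: S=-15, d=5, jump=-2, S_11=-17
t=11: S=-17, d=3, jump=-3, S_12=-20
t=12: S=-20, d=5, jump=-2, S_13=-22
t=13: S=-22, d=2, jump=0, S_14=-22
t=14: S=-22, d=0, jump=1, S_15=-21
t=15: S=-21, d=2, jump=0, S_16=-21


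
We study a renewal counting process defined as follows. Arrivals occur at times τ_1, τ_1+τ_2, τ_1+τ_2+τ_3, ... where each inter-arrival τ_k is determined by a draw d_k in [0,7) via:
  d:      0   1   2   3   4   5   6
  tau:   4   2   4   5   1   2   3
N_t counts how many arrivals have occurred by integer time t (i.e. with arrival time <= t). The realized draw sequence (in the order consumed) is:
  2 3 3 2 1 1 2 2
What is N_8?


1

draw d_1=2: τ_1=4, arrival time A_1=4
draw d_2=3: τ_2=5, arrival time A_2=9
draw d_3=3: τ_3=5, arrival time A_3=14
draw d_4=2: τ_4=4, arrival time A_4=18
draw d_5=1: τ_5=2, arrival time A_5=20
draw d_6=1: τ_6=2, arrival time A_6=22
draw d_7=2: τ_7=4, arrival time A_7=26
draw d_8=2: τ_8=4, arrival time A_8=30
N_t over t=0..8: 0:0 1:0 2:0 3:0 4:1 5:1 6:1 7:1 8:1


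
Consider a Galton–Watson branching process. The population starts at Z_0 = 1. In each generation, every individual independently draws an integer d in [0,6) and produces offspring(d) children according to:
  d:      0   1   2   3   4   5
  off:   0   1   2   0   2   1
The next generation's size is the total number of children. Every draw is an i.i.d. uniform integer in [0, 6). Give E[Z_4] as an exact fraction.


Outcome values over d=0..5: [0, 1, 2, 0, 2, 1]
Σy = 6, Σy² = 10, M = 6
μ = 6/6 = 1,  σ² = 10/6 − (1)² = 2/3
E[Z_0] = 1
E[Z_1] = 1·E[Z_0] = 1
E[Z_2] = 1·E[Z_1] = 1
E[Z_3] = 1·E[Z_2] = 1
E[Z_4] = 1·E[Z_3] = 1

1


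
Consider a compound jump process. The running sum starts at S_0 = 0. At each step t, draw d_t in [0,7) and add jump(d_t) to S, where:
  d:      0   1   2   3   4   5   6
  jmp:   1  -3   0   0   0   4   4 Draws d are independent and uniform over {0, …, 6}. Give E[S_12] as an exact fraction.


72/7

Outcome values over d=0..6: [1, -3, 0, 0, 0, 4, 4]
Σy = 6, Σy² = 42, M = 7
μ = 6/7 = 6/7,  σ² = 42/7 − (6/7)² = 258/49
E[S_12] = 0 + 12·(6/7) = 72/7


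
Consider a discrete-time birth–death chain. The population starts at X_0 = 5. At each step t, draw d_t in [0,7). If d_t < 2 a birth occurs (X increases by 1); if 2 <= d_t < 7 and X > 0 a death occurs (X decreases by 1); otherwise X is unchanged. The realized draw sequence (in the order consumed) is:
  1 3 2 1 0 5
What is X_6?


5

t=0: X=5, d=1 → birth, X_1=6
t=1: X=6, d=3 → death, X_2=5
t=2: X=5, d=2 → death, X_3=4
t=3: X=4, d=1 → birth, X_4=5
t=4: X=5, d=0 → birth, X_5=6
t=5: X=6, d=5 → death, X_6=5


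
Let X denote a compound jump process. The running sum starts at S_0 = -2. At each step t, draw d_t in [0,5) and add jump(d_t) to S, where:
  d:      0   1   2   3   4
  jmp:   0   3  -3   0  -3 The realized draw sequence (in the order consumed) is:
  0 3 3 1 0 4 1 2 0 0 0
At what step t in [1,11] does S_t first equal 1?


t=0: S=-2, d=0, jump=0, S_1=-2
t=1: S=-2, d=3, jump=0, S_2=-2
t=2: S=-2, d=3, jump=0, S_3=-2
t=3: S=-2, d=1, jump=3, S_4=1
t=4: S=1, d=0, jump=0, S_5=1
t=5: S=1, d=4, jump=-3, S_6=-2
t=6: S=-2, d=1, jump=3, S_7=1
t=7: S=1, d=2, jump=-3, S_8=-2
t=8: S=-2, d=0, jump=0, S_9=-2
t=9: S=-2, d=0, jump=0, S_10=-2
t=10: S=-2, d=0, jump=0, S_11=-2

4


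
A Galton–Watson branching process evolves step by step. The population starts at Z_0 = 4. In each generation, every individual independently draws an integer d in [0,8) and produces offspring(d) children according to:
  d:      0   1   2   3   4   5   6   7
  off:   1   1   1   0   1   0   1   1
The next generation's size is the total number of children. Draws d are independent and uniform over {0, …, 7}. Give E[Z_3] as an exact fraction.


Outcome values over d=0..7: [1, 1, 1, 0, 1, 0, 1, 1]
Σy = 6, Σy² = 6, M = 8
μ = 6/8 = 3/4,  σ² = 6/8 − (3/4)² = 3/16
E[Z_0] = 4
E[Z_1] = 3/4·E[Z_0] = 3
E[Z_2] = 3/4·E[Z_1] = 9/4
E[Z_3] = 3/4·E[Z_2] = 27/16

27/16


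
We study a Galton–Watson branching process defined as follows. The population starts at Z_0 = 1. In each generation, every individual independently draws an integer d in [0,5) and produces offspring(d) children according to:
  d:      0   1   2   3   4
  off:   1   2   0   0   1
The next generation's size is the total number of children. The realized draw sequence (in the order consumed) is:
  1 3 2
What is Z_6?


gen 0: Z_0=1, draws=[1], offspring=[2], Z_1=2
gen 1: Z_1=2, draws=[3, 2], offspring=[0, 0], Z_2=0
gen 2: Z_2=0, draws=[], offspring=[], Z_3=0
gen 3: Z_3=0, draws=[], offspring=[], Z_4=0
gen 4: Z_4=0, draws=[], offspring=[], Z_5=0
gen 5: Z_5=0, draws=[], offspring=[], Z_6=0

0


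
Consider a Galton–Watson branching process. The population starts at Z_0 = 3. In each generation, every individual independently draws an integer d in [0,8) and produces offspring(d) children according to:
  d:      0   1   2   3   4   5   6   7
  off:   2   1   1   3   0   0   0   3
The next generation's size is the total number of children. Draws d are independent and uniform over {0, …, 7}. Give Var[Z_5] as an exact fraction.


Outcome values over d=0..7: [2, 1, 1, 3, 0, 0, 0, 3]
Σy = 10, Σy² = 24, M = 8
μ = 10/8 = 5/4,  σ² = 24/8 − (5/4)² = 23/16
V_0 = 0, E_0 = 3
V_1 = 23/16·E_0 + (5/4)²·V_0 = 69/16;  E_1 = 15/4
V_2 = 23/16·E_1 + (5/4)²·V_1 = 3105/256;  E_2 = 75/16
V_3 = 23/16·E_2 + (5/4)²·V_2 = 105225/4096;  E_3 = 375/64
V_4 = 23/16·E_3 + (5/4)²·V_3 = 3182625/65536;  E_4 = 1875/256
V_5 = 23/16·E_4 + (5/4)²·V_4 = 90605625/1048576;  E_5 = 9375/1024

90605625/1048576


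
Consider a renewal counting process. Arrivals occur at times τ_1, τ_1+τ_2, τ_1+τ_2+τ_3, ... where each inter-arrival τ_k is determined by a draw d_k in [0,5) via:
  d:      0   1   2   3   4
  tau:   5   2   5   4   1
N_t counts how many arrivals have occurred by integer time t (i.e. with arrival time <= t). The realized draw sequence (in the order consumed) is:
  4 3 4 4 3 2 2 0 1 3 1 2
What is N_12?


5

draw d_1=4: τ_1=1, arrival time A_1=1
draw d_2=3: τ_2=4, arrival time A_2=5
draw d_3=4: τ_3=1, arrival time A_3=6
draw d_4=4: τ_4=1, arrival time A_4=7
draw d_5=3: τ_5=4, arrival time A_5=11
draw d_6=2: τ_6=5, arrival time A_6=16
draw d_7=2: τ_7=5, arrival time A_7=21
draw d_8=0: τ_8=5, arrival time A_8=26
draw d_9=1: τ_9=2, arrival time A_9=28
draw d_10=3: τ_10=4, arrival time A_10=32
draw d_11=1: τ_11=2, arrival time A_11=34
draw d_12=2: τ_12=5, arrival time A_12=39
N_t over t=0..12: 0:0 1:1 2:1 3:1 4:1 5:2 6:3 7:4 8:4 9:4 10:4 11:5 12:5


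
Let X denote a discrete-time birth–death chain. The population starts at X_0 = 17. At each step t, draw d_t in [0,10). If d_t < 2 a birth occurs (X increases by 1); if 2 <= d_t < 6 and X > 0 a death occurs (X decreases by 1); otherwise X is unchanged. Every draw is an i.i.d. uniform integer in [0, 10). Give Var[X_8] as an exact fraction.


112/25

X can drop by at most 1 per step and X_0 = 17 > T = 8, so X_t >= 17 − t >= 9 > 0 for every t <= 8: the floor at 0 (the 'and X > 0' condition) never binds. Hence X_8 = X_0 + Σ_{t<8} Y_t with i.i.d. increments Y_t = y(d_t) ∈ {+1, −1, 0}.
Outcome values over d=0..9: [1, 1, -1, -1, -1, -1, 0, 0, 0, 0]
Σy = -2, Σy² = 6, M = 10
μ = -2/10 = -1/5,  σ² = 6/10 − (-1/5)² = 14/25
Independent increments: Var[X_8] = 8·σ² = 8·(14/25) = 112/25


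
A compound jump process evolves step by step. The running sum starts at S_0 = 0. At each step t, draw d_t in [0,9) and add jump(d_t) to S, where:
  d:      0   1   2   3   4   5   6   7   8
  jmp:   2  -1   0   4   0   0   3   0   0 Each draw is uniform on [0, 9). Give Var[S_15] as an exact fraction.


1030/27

Outcome values over d=0..8: [2, -1, 0, 4, 0, 0, 3, 0, 0]
Σy = 8, Σy² = 30, M = 9
μ = 8/9 = 8/9,  σ² = 30/9 − (8/9)² = 206/81
Independent increments: Var[S_15] = 15·σ² = 15·(206/81) = 1030/27


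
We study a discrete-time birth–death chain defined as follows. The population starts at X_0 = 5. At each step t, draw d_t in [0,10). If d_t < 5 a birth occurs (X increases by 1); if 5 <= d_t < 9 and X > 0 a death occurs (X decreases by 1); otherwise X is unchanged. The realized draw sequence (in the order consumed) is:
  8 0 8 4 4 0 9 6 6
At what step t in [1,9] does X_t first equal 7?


t=0: X=5, d=8 → death, X_1=4
t=1: X=4, d=0 → birth, X_2=5
t=2: X=5, d=8 → death, X_3=4
t=3: X=4, d=4 → birth, X_4=5
t=4: X=5, d=4 → birth, X_5=6
t=5: X=6, d=0 → birth, X_6=7
t=6: X=7, d=9 → hold, X_7=7
t=7: X=7, d=6 → death, X_8=6
t=8: X=6, d=6 → death, X_9=5

6


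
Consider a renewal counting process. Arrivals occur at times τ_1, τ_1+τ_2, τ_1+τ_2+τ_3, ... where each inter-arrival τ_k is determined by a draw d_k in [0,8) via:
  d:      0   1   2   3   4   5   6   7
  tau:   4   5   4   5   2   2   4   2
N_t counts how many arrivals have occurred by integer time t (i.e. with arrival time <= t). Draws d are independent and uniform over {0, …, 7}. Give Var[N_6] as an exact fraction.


93015/262144

Inter-arrival values over d=0..7: [4, 5, 4, 5, 2, 2, 4, 2]
Each d has probability 1/8, so the pmf of τ is: f(2) = 3/8, f(4) = 3/8, f(5) = 1/4
Let p_n(j) = P(N_n = j), with p_0 = [1]. Condition on τ_1: p_n(0) = P(τ > n), and for j >= 1, p_n(j) = Σ_{k<=n} f(k)·p_{n−k}(j−1)
p_1 = [1]  (j = 0)
p_2 = [5/8, 3/8]  (j = 0..1)
p_3 = [5/8, 3/8]  (j = 0..1)
p_4 = [1/4, 39/64, 9/64]  (j = 0..2)
p_5 = [0, 55/64, 9/64]  (j = 0..2)
p_6 = [0, 37/64, 189/512, 27/512]  (j = 0..3)
E[N_6] = Σ j·p_6(j) = 755/512;  E[N_6²] = Σ j²·p_6(j) = 1295/512
Var[N_6] = 1295/512 − (755/512)² = 93015/262144


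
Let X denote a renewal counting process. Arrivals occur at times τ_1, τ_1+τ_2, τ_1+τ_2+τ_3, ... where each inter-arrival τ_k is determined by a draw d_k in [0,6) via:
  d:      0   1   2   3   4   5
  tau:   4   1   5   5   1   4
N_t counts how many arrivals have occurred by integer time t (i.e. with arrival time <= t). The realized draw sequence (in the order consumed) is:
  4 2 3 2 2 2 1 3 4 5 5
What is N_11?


draw d_1=4: τ_1=1, arrival time A_1=1
draw d_2=2: τ_2=5, arrival time A_2=6
draw d_3=3: τ_3=5, arrival time A_3=11
draw d_4=2: τ_4=5, arrival time A_4=16
draw d_5=2: τ_5=5, arrival time A_5=21
draw d_6=2: τ_6=5, arrival time A_6=26
draw d_7=1: τ_7=1, arrival time A_7=27
draw d_8=3: τ_8=5, arrival time A_8=32
draw d_9=4: τ_9=1, arrival time A_9=33
draw d_10=5: τ_10=4, arrival time A_10=37
draw d_11=5: τ_11=4, arrival time A_11=41
N_t over t=0..11: 0:0 1:1 2:1 3:1 4:1 5:1 6:2 7:2 8:2 9:2 10:2 11:3

3


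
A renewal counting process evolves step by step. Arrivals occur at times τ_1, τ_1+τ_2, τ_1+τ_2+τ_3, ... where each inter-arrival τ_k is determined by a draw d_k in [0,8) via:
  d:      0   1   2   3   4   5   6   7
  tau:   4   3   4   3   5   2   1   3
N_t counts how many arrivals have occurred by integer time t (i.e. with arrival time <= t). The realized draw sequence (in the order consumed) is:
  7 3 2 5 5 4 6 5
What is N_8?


2

draw d_1=7: τ_1=3, arrival time A_1=3
draw d_2=3: τ_2=3, arrival time A_2=6
draw d_3=2: τ_3=4, arrival time A_3=10
draw d_4=5: τ_4=2, arrival time A_4=12
draw d_5=5: τ_5=2, arrival time A_5=14
draw d_6=4: τ_6=5, arrival time A_6=19
draw d_7=6: τ_7=1, arrival time A_7=20
draw d_8=5: τ_8=2, arrival time A_8=22
N_t over t=0..8: 0:0 1:0 2:0 3:1 4:1 5:1 6:2 7:2 8:2


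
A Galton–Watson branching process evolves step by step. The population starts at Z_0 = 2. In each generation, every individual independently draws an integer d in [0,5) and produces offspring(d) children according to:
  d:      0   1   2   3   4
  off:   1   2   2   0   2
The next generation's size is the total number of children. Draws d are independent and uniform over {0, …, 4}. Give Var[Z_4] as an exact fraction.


Outcome values over d=0..4: [1, 2, 2, 0, 2]
Σy = 7, Σy² = 13, M = 5
μ = 7/5 = 7/5,  σ² = 13/5 − (7/5)² = 16/25
V_0 = 0, E_0 = 2
V_1 = 16/25·E_0 + (7/5)²·V_0 = 32/25;  E_1 = 14/5
V_2 = 16/25·E_1 + (7/5)²·V_1 = 2688/625;  E_2 = 98/25
V_3 = 16/25·E_2 + (7/5)²·V_2 = 170912/15625;  E_3 = 686/125
V_4 = 16/25·E_3 + (7/5)²·V_3 = 9746688/390625;  E_4 = 4802/625

9746688/390625


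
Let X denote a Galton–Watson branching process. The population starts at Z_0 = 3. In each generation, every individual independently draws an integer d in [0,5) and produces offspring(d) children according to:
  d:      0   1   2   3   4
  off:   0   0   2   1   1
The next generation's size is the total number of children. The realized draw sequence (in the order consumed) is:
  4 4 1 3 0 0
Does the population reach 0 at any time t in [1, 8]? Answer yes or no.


yes

gen 0: Z_0=3, draws=[4, 4, 1], offspring=[1, 1, 0], Z_1=2
gen 1: Z_1=2, draws=[3, 0], offspring=[1, 0], Z_2=1
gen 2: Z_2=1, draws=[0], offspring=[0], Z_3=0
gen 3: Z_3=0, draws=[], offspring=[], Z_4=0
gen 4: Z_4=0, draws=[], offspring=[], Z_5=0
gen 5: Z_5=0, draws=[], offspring=[], Z_6=0
gen 6: Z_6=0, draws=[], offspring=[], Z_7=0
gen 7: Z_7=0, draws=[], offspring=[], Z_8=0


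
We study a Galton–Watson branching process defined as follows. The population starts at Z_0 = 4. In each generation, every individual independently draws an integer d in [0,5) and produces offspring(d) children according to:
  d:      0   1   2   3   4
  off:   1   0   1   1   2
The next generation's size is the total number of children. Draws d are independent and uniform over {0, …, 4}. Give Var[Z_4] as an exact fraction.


32/5

Outcome values over d=0..4: [1, 0, 1, 1, 2]
Σy = 5, Σy² = 7, M = 5
μ = 5/5 = 1,  σ² = 7/5 − (1)² = 2/5
V_0 = 0, E_0 = 4
V_1 = 2/5·E_0 + (1)²·V_0 = 8/5;  E_1 = 4
V_2 = 2/5·E_1 + (1)²·V_1 = 16/5;  E_2 = 4
V_3 = 2/5·E_2 + (1)²·V_2 = 24/5;  E_3 = 4
V_4 = 2/5·E_3 + (1)²·V_3 = 32/5;  E_4 = 4
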